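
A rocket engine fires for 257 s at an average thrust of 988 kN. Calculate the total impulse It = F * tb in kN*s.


It = 988 * 257 = 253916 kN*s

253916 kN*s


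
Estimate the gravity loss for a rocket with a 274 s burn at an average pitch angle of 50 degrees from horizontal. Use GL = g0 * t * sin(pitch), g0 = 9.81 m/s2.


GL = 9.81 * 274 * sin(50 deg) = 2059 m/s

2059 m/s


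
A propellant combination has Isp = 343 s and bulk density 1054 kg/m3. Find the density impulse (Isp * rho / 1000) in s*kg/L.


rho*Isp = 343 * 1054 / 1000 = 362 s*kg/L

362 s*kg/L


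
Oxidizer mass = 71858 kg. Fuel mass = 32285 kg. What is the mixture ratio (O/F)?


MR = 71858 / 32285 = 2.23

2.23


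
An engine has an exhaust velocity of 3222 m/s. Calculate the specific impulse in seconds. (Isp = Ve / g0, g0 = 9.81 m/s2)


Isp = Ve / g0 = 3222 / 9.81 = 328.4 s

328.4 s


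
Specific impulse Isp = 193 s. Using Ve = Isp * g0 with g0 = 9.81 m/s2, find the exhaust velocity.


Ve = Isp * g0 = 193 * 9.81 = 1893.3 m/s

1893.3 m/s


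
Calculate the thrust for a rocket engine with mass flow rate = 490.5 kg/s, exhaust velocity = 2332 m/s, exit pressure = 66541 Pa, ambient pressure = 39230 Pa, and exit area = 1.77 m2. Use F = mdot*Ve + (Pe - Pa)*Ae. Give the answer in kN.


F = 490.5 * 2332 + (66541 - 39230) * 1.77 = 1.1922e+06 N = 1192.2 kN

1192.2 kN


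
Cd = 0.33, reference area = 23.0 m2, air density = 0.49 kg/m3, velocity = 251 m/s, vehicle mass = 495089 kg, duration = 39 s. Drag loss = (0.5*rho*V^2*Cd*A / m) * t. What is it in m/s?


D = 0.5 * 0.49 * 251^2 * 0.33 * 23.0 = 117153.51 N
a = 117153.51 / 495089 = 0.2366 m/s2
dV = 0.2366 * 39 = 9.2 m/s

9.2 m/s


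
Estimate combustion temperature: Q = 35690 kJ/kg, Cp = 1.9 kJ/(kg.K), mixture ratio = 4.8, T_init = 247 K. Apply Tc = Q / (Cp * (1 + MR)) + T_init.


Tc = 35690 / (1.9 * (1 + 4.8)) + 247 = 3486 K

3486 K


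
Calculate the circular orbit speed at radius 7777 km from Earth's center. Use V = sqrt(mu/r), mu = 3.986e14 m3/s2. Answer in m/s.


V = sqrt(3.986e14 / 7777000) = 7159 m/s

7159 m/s


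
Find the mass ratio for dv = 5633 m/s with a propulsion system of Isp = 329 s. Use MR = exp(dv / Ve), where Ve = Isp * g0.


Ve = 329 * 9.81 = 3227.49 m/s
MR = exp(5633 / 3227.49) = 5.728

5.728


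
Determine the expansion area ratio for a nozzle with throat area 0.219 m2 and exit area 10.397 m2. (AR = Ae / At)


AR = 10.397 / 0.219 = 47.5

47.5


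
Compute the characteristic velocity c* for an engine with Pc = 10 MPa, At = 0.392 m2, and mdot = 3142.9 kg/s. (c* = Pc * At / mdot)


c* = 10e6 * 0.392 / 3142.9 = 1247 m/s

1247 m/s


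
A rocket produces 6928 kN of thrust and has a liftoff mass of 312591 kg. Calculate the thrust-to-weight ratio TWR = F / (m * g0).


TWR = 6928000 / (312591 * 9.81) = 2.26

2.26


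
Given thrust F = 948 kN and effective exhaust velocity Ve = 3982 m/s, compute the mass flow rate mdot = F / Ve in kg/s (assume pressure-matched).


mdot = F / Ve = 948000 / 3982 = 238.1 kg/s

238.1 kg/s


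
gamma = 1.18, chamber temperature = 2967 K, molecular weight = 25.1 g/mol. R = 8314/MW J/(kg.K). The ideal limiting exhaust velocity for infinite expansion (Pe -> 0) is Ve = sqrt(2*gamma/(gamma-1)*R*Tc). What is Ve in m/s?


R = 8314 / 25.1 = 331.24 J/(kg.K)
Ve = sqrt(2 * 1.18 / (1.18 - 1) * 331.24 * 2967) = 3590 m/s

3590 m/s


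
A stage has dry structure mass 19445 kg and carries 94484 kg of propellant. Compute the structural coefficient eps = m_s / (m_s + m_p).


eps = 19445 / (19445 + 94484) = 0.1707

0.1707


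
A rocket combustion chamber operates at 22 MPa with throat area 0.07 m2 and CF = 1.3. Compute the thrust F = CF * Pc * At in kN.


F = 1.3 * 22e6 * 0.07 = 2.0020e+06 N = 2002.0 kN

2002.0 kN


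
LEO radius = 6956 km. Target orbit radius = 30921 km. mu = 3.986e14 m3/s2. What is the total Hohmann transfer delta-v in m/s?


V1 = sqrt(mu/r1) = 7569.88 m/s
dV1 = V1*(sqrt(2*r2/(r1+r2)) - 1) = 2102.71 m/s
V2 = sqrt(mu/r2) = 3590.39 m/s
dV2 = V2*(1 - sqrt(2*r1/(r1+r2))) = 1414.44 m/s
Total dV = 3517 m/s

3517 m/s


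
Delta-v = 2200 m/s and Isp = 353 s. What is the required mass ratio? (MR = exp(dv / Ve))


Ve = 353 * 9.81 = 3462.93 m/s
MR = exp(2200 / 3462.93) = 1.888

1.888


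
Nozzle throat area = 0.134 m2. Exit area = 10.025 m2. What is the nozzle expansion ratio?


AR = 10.025 / 0.134 = 74.8

74.8


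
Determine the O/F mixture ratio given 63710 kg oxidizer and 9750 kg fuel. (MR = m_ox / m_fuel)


MR = 63710 / 9750 = 6.53

6.53


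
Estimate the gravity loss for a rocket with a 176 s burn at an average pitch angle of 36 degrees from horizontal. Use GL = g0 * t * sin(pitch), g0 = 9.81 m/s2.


GL = 9.81 * 176 * sin(36 deg) = 1015 m/s

1015 m/s


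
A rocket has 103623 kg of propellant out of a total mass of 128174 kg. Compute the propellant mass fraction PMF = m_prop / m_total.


PMF = 103623 / 128174 = 0.808

0.808


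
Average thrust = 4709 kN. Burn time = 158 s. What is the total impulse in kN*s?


It = 4709 * 158 = 744022 kN*s

744022 kN*s


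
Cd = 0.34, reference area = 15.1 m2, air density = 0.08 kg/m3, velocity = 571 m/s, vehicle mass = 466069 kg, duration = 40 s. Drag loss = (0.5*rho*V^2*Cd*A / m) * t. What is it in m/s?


D = 0.5 * 0.08 * 571^2 * 0.34 * 15.1 = 66955.78 N
a = 66955.78 / 466069 = 0.1437 m/s2
dV = 0.1437 * 40 = 5.7 m/s

5.7 m/s


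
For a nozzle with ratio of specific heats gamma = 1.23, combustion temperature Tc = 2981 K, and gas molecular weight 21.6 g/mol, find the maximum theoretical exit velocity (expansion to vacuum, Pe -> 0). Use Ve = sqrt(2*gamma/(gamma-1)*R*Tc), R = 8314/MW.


R = 8314 / 21.6 = 384.91 J/(kg.K)
Ve = sqrt(2 * 1.23 / (1.23 - 1) * 384.91 * 2981) = 3503 m/s

3503 m/s


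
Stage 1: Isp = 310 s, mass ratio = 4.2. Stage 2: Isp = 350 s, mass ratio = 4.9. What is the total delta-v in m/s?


dV1 = 310 * 9.81 * ln(4.2) = 4364.2 m/s
dV2 = 350 * 9.81 * ln(4.9) = 5456.6 m/s
Total dV = 4364.2 + 5456.6 = 9820.8 m/s ~ 9821 m/s

9821 m/s


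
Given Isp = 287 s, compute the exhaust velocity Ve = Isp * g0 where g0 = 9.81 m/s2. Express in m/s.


Ve = Isp * g0 = 287 * 9.81 = 2815.5 m/s

2815.5 m/s


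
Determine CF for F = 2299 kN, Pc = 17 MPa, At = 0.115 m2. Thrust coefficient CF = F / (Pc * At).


CF = 2299000 / (17e6 * 0.115) = 1.18

1.18


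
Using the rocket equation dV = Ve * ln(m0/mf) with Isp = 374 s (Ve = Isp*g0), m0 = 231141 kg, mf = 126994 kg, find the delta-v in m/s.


Ve = 374 * 9.81 = 3668.94 m/s
dV = 3668.94 * ln(231141/126994) = 2197 m/s

2197 m/s


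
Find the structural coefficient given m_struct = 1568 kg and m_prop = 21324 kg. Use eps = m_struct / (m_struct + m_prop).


eps = 1568 / (1568 + 21324) = 0.0685

0.0685


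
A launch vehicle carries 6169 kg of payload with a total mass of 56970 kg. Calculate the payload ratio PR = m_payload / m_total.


PR = 6169 / 56970 = 0.1083

0.1083


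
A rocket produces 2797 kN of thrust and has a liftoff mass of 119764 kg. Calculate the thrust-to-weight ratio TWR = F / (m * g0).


TWR = 2797000 / (119764 * 9.81) = 2.38

2.38


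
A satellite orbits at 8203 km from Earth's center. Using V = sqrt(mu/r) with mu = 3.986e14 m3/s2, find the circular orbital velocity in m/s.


V = sqrt(3.986e14 / 8203000) = 6971 m/s

6971 m/s


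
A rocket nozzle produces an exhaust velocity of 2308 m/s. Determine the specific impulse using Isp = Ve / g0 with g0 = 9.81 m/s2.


Isp = Ve / g0 = 2308 / 9.81 = 235.3 s

235.3 s


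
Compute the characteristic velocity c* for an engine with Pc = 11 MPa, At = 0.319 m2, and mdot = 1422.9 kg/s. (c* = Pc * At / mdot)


c* = 11e6 * 0.319 / 1422.9 = 2466 m/s

2466 m/s


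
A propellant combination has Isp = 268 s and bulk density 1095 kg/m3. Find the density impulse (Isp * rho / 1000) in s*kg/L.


rho*Isp = 268 * 1095 / 1000 = 293 s*kg/L

293 s*kg/L


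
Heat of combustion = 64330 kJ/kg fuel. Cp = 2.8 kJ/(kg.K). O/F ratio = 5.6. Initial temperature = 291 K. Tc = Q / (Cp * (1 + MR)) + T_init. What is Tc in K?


Tc = 64330 / (2.8 * (1 + 5.6)) + 291 = 3772 K

3772 K


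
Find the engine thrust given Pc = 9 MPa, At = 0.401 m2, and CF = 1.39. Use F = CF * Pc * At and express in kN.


F = 1.39 * 9e6 * 0.401 = 5.0165e+06 N = 5016.5 kN

5016.5 kN


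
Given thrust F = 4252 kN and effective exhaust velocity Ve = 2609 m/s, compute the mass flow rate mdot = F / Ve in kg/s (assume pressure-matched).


mdot = F / Ve = 4252000 / 2609 = 1629.7 kg/s

1629.7 kg/s


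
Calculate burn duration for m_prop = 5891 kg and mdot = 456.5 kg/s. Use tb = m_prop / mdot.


tb = 5891 / 456.5 = 12.9 s

12.9 s


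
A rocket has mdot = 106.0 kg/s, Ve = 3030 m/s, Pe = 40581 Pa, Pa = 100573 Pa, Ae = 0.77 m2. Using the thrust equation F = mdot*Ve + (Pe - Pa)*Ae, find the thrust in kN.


F = 106.0 * 3030 + (40581 - 100573) * 0.77 = 274986.0 N = 275.0 kN

275.0 kN


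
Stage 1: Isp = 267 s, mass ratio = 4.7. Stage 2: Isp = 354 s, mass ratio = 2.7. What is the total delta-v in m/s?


dV1 = 267 * 9.81 * ln(4.7) = 4053.5 m/s
dV2 = 354 * 9.81 * ln(2.7) = 3449.3 m/s
Total dV = 4053.5 + 3449.3 = 7502.8 m/s ~ 7503 m/s

7503 m/s


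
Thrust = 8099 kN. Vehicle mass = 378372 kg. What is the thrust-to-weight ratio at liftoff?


TWR = 8099000 / (378372 * 9.81) = 2.18

2.18


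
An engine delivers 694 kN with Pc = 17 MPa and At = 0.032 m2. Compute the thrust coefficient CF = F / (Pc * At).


CF = 694000 / (17e6 * 0.032) = 1.28

1.28


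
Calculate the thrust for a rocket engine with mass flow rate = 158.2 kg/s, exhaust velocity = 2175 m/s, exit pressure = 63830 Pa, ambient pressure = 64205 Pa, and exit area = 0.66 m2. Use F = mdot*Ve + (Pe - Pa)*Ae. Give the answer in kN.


F = 158.2 * 2175 + (63830 - 64205) * 0.66 = 343838.0 N = 343.8 kN

343.8 kN


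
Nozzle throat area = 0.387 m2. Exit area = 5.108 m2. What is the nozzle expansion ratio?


AR = 5.108 / 0.387 = 13.2

13.2


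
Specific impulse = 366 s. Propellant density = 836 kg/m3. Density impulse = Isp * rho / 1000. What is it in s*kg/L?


rho*Isp = 366 * 836 / 1000 = 306 s*kg/L

306 s*kg/L


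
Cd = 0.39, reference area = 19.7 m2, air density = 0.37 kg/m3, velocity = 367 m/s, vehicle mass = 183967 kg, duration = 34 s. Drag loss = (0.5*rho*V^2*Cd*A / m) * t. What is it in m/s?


D = 0.5 * 0.37 * 367^2 * 0.39 * 19.7 = 191440.88 N
a = 191440.88 / 183967 = 1.0406 m/s2
dV = 1.0406 * 34 = 35.4 m/s

35.4 m/s


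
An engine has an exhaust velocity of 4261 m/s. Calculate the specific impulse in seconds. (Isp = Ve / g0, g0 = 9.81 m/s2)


Isp = Ve / g0 = 4261 / 9.81 = 434.4 s

434.4 s


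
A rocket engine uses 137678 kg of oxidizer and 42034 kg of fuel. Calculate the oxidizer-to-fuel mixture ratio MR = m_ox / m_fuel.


MR = 137678 / 42034 = 3.28

3.28


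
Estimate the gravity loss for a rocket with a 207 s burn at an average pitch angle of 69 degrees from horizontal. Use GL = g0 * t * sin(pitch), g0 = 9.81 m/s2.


GL = 9.81 * 207 * sin(69 deg) = 1896 m/s

1896 m/s


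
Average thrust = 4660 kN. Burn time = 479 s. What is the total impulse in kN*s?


It = 4660 * 479 = 2232140 kN*s

2232140 kN*s


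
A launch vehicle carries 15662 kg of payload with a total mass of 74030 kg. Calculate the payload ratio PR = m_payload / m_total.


PR = 15662 / 74030 = 0.2116

0.2116


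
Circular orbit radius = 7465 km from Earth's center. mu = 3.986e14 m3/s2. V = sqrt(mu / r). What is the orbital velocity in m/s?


V = sqrt(3.986e14 / 7465000) = 7307 m/s

7307 m/s


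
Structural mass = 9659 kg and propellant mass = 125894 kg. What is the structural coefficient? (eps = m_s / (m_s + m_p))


eps = 9659 / (9659 + 125894) = 0.0713

0.0713


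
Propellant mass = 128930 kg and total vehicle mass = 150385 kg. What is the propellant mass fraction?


PMF = 128930 / 150385 = 0.857

0.857


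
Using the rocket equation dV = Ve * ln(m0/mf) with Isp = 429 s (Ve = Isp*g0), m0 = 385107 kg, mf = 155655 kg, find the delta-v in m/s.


Ve = 429 * 9.81 = 4208.49 m/s
dV = 4208.49 * ln(385107/155655) = 3812 m/s

3812 m/s


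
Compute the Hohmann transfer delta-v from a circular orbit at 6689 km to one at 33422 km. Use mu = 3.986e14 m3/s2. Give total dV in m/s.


V1 = sqrt(mu/r1) = 7719.48 m/s
dV1 = V1*(sqrt(2*r2/(r1+r2)) - 1) = 2245.75 m/s
V2 = sqrt(mu/r2) = 3453.44 m/s
dV2 = V2*(1 - sqrt(2*r1/(r1+r2))) = 1459.03 m/s
Total dV = 3705 m/s

3705 m/s


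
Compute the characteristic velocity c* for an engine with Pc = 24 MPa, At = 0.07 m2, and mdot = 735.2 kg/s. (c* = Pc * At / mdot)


c* = 24e6 * 0.07 / 735.2 = 2285 m/s

2285 m/s


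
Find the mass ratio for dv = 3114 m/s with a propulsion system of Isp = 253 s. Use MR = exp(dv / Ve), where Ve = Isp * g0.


Ve = 253 * 9.81 = 2481.93 m/s
MR = exp(3114 / 2481.93) = 3.507

3.507


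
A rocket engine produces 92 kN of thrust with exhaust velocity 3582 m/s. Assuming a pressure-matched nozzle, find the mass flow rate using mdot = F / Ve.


mdot = F / Ve = 92000 / 3582 = 25.7 kg/s

25.7 kg/s


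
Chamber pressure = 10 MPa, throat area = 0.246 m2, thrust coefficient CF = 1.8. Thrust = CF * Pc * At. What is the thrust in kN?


F = 1.8 * 10e6 * 0.246 = 4.4280e+06 N = 4428.0 kN

4428.0 kN


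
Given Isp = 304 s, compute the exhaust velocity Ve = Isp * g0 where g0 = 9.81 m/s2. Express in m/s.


Ve = Isp * g0 = 304 * 9.81 = 2982.2 m/s

2982.2 m/s


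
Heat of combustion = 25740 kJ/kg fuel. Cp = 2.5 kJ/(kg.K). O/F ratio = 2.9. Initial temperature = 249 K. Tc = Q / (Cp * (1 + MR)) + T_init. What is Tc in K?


Tc = 25740 / (2.5 * (1 + 2.9)) + 249 = 2889 K

2889 K


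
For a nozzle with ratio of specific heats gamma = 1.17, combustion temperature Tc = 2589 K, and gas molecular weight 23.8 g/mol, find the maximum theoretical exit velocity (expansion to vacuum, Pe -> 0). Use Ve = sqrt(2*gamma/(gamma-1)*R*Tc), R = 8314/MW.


R = 8314 / 23.8 = 349.33 J/(kg.K)
Ve = sqrt(2 * 1.17 / (1.17 - 1) * 349.33 * 2589) = 3528 m/s

3528 m/s


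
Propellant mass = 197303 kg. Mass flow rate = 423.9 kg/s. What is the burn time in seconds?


tb = 197303 / 423.9 = 465.4 s

465.4 s


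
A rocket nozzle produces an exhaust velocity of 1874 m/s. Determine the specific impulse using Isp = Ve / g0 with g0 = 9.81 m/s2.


Isp = Ve / g0 = 1874 / 9.81 = 191.0 s

191.0 s


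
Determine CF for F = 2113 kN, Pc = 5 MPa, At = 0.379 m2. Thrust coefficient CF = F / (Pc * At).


CF = 2113000 / (5e6 * 0.379) = 1.12

1.12


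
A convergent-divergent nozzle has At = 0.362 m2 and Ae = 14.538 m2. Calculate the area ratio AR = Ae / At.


AR = 14.538 / 0.362 = 40.2

40.2


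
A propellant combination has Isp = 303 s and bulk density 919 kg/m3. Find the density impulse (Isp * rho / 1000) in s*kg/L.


rho*Isp = 303 * 919 / 1000 = 278 s*kg/L

278 s*kg/L


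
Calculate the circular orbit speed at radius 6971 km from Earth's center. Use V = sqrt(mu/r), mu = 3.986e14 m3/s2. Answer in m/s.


V = sqrt(3.986e14 / 6971000) = 7562 m/s

7562 m/s


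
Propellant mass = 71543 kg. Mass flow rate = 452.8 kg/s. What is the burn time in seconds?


tb = 71543 / 452.8 = 158.0 s

158.0 s


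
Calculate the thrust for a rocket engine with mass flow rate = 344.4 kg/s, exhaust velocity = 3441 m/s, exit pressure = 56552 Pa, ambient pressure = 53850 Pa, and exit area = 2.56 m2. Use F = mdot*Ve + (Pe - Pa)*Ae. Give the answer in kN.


F = 344.4 * 3441 + (56552 - 53850) * 2.56 = 1.1920e+06 N = 1192.0 kN

1192.0 kN


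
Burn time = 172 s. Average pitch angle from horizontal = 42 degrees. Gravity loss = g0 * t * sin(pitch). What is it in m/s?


GL = 9.81 * 172 * sin(42 deg) = 1129 m/s

1129 m/s


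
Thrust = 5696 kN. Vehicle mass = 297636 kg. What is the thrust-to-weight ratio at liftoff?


TWR = 5696000 / (297636 * 9.81) = 1.95

1.95


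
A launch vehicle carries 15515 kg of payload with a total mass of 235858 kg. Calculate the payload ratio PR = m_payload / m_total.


PR = 15515 / 235858 = 0.0658

0.0658


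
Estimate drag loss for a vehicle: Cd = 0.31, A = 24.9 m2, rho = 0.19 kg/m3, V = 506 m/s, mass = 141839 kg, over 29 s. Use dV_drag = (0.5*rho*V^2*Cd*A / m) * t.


D = 0.5 * 0.19 * 506^2 * 0.31 * 24.9 = 187752.48 N
a = 187752.48 / 141839 = 1.3237 m/s2
dV = 1.3237 * 29 = 38.4 m/s

38.4 m/s


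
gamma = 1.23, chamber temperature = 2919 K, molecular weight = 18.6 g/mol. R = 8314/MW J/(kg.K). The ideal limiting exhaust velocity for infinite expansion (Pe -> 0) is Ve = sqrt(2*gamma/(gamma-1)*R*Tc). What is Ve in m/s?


R = 8314 / 18.6 = 446.99 J/(kg.K)
Ve = sqrt(2 * 1.23 / (1.23 - 1) * 446.99 * 2919) = 3736 m/s

3736 m/s


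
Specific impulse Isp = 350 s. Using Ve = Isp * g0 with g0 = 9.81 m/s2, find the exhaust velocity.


Ve = Isp * g0 = 350 * 9.81 = 3433.5 m/s

3433.5 m/s


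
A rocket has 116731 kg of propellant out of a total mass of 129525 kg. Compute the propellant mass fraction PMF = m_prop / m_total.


PMF = 116731 / 129525 = 0.901

0.901


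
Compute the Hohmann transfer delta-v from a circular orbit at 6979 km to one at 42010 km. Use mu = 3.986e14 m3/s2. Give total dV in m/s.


V1 = sqrt(mu/r1) = 7557.39 m/s
dV1 = V1*(sqrt(2*r2/(r1+r2)) - 1) = 2339.85 m/s
V2 = sqrt(mu/r2) = 3080.29 m/s
dV2 = V2*(1 - sqrt(2*r1/(r1+r2))) = 1436.1 m/s
Total dV = 3776 m/s

3776 m/s


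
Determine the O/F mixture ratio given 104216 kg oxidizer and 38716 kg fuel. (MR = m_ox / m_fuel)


MR = 104216 / 38716 = 2.69

2.69


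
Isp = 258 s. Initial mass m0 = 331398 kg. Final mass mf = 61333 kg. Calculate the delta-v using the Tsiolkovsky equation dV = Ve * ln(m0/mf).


Ve = 258 * 9.81 = 2530.98 m/s
dV = 2530.98 * ln(331398/61333) = 4270 m/s

4270 m/s


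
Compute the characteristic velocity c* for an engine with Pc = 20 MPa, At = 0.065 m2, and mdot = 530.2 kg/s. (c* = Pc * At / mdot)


c* = 20e6 * 0.065 / 530.2 = 2452 m/s

2452 m/s


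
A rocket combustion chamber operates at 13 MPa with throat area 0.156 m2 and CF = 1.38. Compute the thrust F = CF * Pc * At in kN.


F = 1.38 * 13e6 * 0.156 = 2.7986e+06 N = 2798.6 kN

2798.6 kN


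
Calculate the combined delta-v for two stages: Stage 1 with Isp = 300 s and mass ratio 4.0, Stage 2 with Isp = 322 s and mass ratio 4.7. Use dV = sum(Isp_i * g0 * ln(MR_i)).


dV1 = 300 * 9.81 * ln(4.0) = 4079.9 m/s
dV2 = 322 * 9.81 * ln(4.7) = 4888.5 m/s
Total dV = 4079.9 + 4888.5 = 8968.4 m/s ~ 8968 m/s

8968 m/s


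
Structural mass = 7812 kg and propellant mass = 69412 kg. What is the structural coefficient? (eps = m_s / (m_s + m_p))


eps = 7812 / (7812 + 69412) = 0.1012

0.1012


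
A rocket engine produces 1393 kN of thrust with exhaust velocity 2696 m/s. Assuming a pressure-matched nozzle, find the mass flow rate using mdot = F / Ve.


mdot = F / Ve = 1393000 / 2696 = 516.7 kg/s

516.7 kg/s


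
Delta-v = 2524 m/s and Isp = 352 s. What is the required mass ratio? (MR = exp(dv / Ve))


Ve = 352 * 9.81 = 3453.12 m/s
MR = exp(2524 / 3453.12) = 2.077

2.077


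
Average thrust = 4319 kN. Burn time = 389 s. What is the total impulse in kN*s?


It = 4319 * 389 = 1680091 kN*s

1680091 kN*s


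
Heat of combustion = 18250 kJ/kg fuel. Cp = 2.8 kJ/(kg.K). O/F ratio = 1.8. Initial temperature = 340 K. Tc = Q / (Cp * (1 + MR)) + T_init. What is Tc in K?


Tc = 18250 / (2.8 * (1 + 1.8)) + 340 = 2668 K

2668 K


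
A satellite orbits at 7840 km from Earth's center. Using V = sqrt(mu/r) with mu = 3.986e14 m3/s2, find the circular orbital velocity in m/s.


V = sqrt(3.986e14 / 7840000) = 7130 m/s

7130 m/s


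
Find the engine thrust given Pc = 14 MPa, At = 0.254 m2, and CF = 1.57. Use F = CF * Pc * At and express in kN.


F = 1.57 * 14e6 * 0.254 = 5.5829e+06 N = 5582.9 kN

5582.9 kN


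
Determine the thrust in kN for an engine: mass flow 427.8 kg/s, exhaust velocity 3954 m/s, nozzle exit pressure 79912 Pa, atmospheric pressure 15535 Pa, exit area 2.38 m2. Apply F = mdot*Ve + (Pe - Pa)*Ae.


F = 427.8 * 3954 + (79912 - 15535) * 2.38 = 1.8447e+06 N = 1844.7 kN

1844.7 kN


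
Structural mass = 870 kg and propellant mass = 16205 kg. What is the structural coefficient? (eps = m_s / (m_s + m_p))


eps = 870 / (870 + 16205) = 0.051

0.051


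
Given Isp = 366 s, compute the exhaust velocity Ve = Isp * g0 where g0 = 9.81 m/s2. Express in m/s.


Ve = Isp * g0 = 366 * 9.81 = 3590.5 m/s

3590.5 m/s


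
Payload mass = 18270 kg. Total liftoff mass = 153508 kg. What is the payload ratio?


PR = 18270 / 153508 = 0.119

0.119


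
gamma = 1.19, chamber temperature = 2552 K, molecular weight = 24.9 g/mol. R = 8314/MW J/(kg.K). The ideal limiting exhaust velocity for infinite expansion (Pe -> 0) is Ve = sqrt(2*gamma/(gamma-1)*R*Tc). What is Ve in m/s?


R = 8314 / 24.9 = 333.9 J/(kg.K)
Ve = sqrt(2 * 1.19 / (1.19 - 1) * 333.9 * 2552) = 3267 m/s

3267 m/s


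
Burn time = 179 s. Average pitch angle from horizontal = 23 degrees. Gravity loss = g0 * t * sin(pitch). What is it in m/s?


GL = 9.81 * 179 * sin(23 deg) = 686 m/s

686 m/s


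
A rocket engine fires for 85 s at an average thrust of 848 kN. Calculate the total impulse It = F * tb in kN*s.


It = 848 * 85 = 72080 kN*s

72080 kN*s


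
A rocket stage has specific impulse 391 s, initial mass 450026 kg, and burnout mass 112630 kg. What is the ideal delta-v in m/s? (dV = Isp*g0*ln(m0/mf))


Ve = 391 * 9.81 = 3835.71 m/s
dV = 3835.71 * ln(450026/112630) = 5313 m/s

5313 m/s


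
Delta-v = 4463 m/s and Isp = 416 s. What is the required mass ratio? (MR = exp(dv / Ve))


Ve = 416 * 9.81 = 4080.96 m/s
MR = exp(4463 / 4080.96) = 2.985

2.985


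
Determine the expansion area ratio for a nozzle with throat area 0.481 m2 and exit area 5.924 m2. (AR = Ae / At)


AR = 5.924 / 0.481 = 12.3

12.3


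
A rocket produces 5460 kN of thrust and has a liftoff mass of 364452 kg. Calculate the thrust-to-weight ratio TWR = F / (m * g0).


TWR = 5460000 / (364452 * 9.81) = 1.53

1.53


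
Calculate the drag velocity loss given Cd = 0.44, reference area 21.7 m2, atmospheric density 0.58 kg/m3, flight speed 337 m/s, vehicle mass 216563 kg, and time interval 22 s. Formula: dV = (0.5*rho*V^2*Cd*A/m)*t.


D = 0.5 * 0.58 * 337^2 * 0.44 * 21.7 = 314463.48 N
a = 314463.48 / 216563 = 1.4521 m/s2
dV = 1.4521 * 22 = 31.9 m/s

31.9 m/s


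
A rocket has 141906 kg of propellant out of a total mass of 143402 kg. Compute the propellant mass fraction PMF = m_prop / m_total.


PMF = 141906 / 143402 = 0.99

0.99


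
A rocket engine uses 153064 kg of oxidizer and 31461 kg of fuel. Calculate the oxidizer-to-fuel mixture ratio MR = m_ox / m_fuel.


MR = 153064 / 31461 = 4.87

4.87


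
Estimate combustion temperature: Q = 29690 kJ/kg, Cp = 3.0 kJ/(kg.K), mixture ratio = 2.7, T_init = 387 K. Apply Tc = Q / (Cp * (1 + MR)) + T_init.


Tc = 29690 / (3.0 * (1 + 2.7)) + 387 = 3062 K

3062 K


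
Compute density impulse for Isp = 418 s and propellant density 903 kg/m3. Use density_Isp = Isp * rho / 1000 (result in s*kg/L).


rho*Isp = 418 * 903 / 1000 = 377 s*kg/L

377 s*kg/L


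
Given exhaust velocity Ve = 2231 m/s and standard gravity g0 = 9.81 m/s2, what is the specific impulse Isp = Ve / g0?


Isp = Ve / g0 = 2231 / 9.81 = 227.4 s

227.4 s


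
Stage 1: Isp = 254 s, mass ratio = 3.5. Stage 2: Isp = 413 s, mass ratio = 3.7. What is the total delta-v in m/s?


dV1 = 254 * 9.81 * ln(3.5) = 3121.6 m/s
dV2 = 413 * 9.81 * ln(3.7) = 5300.7 m/s
Total dV = 3121.6 + 5300.7 = 8422.3 m/s ~ 8422 m/s

8422 m/s


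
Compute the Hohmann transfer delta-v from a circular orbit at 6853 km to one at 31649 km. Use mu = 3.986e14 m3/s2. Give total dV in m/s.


V1 = sqrt(mu/r1) = 7626.55 m/s
dV1 = V1*(sqrt(2*r2/(r1+r2)) - 1) = 2152.16 m/s
V2 = sqrt(mu/r2) = 3548.86 m/s
dV2 = V2*(1 - sqrt(2*r1/(r1+r2))) = 1431.46 m/s
Total dV = 3584 m/s

3584 m/s


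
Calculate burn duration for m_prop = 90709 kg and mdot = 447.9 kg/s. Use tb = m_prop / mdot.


tb = 90709 / 447.9 = 202.5 s

202.5 s


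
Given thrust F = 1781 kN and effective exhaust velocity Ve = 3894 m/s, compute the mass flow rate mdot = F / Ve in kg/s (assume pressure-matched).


mdot = F / Ve = 1781000 / 3894 = 457.4 kg/s

457.4 kg/s


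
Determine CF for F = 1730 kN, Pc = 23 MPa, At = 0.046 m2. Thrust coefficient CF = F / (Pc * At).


CF = 1730000 / (23e6 * 0.046) = 1.64

1.64


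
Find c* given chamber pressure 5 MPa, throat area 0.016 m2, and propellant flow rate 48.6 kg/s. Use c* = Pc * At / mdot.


c* = 5e6 * 0.016 / 48.6 = 1646 m/s

1646 m/s


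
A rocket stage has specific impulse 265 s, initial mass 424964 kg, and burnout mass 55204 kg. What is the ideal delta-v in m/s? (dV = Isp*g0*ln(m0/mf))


Ve = 265 * 9.81 = 2599.65 m/s
dV = 2599.65 * ln(424964/55204) = 5306 m/s

5306 m/s


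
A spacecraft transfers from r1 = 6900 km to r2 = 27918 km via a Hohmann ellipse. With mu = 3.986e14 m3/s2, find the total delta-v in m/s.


V1 = sqrt(mu/r1) = 7600.53 m/s
dV1 = V1*(sqrt(2*r2/(r1+r2)) - 1) = 2024.44 m/s
V2 = sqrt(mu/r2) = 3778.56 m/s
dV2 = V2*(1 - sqrt(2*r1/(r1+r2))) = 1399.73 m/s
Total dV = 3424 m/s

3424 m/s


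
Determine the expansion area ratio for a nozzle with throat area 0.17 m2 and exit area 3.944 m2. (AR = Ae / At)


AR = 3.944 / 0.17 = 23.2

23.2


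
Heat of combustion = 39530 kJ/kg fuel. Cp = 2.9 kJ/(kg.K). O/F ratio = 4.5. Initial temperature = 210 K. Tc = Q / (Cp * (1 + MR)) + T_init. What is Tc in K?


Tc = 39530 / (2.9 * (1 + 4.5)) + 210 = 2688 K

2688 K


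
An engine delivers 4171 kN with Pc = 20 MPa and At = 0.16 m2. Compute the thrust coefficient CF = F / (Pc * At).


CF = 4171000 / (20e6 * 0.16) = 1.3

1.3


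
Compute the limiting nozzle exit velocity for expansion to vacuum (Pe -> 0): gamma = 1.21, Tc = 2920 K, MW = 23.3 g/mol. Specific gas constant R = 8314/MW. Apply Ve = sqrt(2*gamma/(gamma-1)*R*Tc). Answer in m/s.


R = 8314 / 23.3 = 356.82 J/(kg.K)
Ve = sqrt(2 * 1.21 / (1.21 - 1) * 356.82 * 2920) = 3465 m/s

3465 m/s


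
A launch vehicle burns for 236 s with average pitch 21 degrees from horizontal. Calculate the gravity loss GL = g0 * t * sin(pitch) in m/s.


GL = 9.81 * 236 * sin(21 deg) = 830 m/s

830 m/s


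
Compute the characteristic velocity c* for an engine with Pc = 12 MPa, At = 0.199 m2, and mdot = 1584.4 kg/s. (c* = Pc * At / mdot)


c* = 12e6 * 0.199 / 1584.4 = 1507 m/s

1507 m/s


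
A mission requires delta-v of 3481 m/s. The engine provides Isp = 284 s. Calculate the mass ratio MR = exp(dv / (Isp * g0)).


Ve = 284 * 9.81 = 2786.04 m/s
MR = exp(3481 / 2786.04) = 3.488

3.488


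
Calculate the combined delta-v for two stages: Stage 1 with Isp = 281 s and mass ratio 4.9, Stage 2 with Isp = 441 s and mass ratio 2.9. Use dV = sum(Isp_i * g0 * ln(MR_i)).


dV1 = 281 * 9.81 * ln(4.9) = 4380.9 m/s
dV2 = 441 * 9.81 * ln(2.9) = 4606.2 m/s
Total dV = 4380.9 + 4606.2 = 8987.1 m/s ~ 8987 m/s

8987 m/s


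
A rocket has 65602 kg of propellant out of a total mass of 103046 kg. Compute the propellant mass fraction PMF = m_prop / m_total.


PMF = 65602 / 103046 = 0.637

0.637


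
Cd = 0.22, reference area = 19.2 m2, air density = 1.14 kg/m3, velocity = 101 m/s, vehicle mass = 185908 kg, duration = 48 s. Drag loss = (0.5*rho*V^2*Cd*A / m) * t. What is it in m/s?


D = 0.5 * 1.14 * 101^2 * 0.22 * 19.2 = 24560.74 N
a = 24560.74 / 185908 = 0.1321 m/s2
dV = 0.1321 * 48 = 6.3 m/s

6.3 m/s


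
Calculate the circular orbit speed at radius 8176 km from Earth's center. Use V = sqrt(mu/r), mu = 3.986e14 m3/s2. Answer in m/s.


V = sqrt(3.986e14 / 8176000) = 6982 m/s

6982 m/s


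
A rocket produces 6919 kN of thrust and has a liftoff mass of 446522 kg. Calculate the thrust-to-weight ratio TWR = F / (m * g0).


TWR = 6919000 / (446522 * 9.81) = 1.58

1.58


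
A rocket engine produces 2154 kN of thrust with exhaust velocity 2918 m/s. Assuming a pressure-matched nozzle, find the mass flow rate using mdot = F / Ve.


mdot = F / Ve = 2154000 / 2918 = 738.2 kg/s

738.2 kg/s


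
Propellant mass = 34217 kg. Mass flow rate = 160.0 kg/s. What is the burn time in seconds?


tb = 34217 / 160.0 = 213.9 s

213.9 s


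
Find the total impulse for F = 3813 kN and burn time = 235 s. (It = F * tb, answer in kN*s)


It = 3813 * 235 = 896055 kN*s

896055 kN*s


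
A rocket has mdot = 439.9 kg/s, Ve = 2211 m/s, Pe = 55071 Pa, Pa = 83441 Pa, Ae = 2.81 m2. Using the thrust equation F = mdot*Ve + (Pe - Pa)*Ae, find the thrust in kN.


F = 439.9 * 2211 + (55071 - 83441) * 2.81 = 892899.0 N = 892.9 kN

892.9 kN


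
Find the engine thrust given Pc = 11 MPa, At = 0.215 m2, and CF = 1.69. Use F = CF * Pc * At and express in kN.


F = 1.69 * 11e6 * 0.215 = 3.9968e+06 N = 3996.8 kN

3996.8 kN


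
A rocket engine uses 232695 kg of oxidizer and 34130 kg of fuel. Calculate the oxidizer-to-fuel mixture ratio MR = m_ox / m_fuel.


MR = 232695 / 34130 = 6.82

6.82


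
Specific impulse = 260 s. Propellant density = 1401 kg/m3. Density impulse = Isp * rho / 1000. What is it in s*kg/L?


rho*Isp = 260 * 1401 / 1000 = 364 s*kg/L

364 s*kg/L


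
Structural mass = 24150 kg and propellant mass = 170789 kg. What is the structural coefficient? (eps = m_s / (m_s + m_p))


eps = 24150 / (24150 + 170789) = 0.1239

0.1239


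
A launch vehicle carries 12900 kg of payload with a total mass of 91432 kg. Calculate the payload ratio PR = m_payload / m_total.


PR = 12900 / 91432 = 0.1411

0.1411


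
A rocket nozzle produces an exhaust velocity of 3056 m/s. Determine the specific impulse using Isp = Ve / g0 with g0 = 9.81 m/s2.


Isp = Ve / g0 = 3056 / 9.81 = 311.5 s

311.5 s


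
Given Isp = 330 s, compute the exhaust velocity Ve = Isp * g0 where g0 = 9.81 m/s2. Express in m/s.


Ve = Isp * g0 = 330 * 9.81 = 3237.3 m/s

3237.3 m/s


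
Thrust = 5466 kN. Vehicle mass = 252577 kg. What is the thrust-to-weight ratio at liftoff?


TWR = 5466000 / (252577 * 9.81) = 2.21

2.21


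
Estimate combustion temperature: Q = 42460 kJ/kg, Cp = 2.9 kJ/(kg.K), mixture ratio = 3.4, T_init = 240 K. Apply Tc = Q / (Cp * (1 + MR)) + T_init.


Tc = 42460 / (2.9 * (1 + 3.4)) + 240 = 3568 K

3568 K


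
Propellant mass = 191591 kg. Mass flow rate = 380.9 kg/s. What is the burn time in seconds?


tb = 191591 / 380.9 = 503.0 s

503.0 s


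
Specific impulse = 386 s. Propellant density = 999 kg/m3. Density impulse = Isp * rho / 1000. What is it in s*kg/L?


rho*Isp = 386 * 999 / 1000 = 386 s*kg/L

386 s*kg/L


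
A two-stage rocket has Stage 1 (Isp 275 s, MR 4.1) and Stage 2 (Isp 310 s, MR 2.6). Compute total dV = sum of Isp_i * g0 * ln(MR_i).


dV1 = 275 * 9.81 * ln(4.1) = 3806.5 m/s
dV2 = 310 * 9.81 * ln(2.6) = 2905.8 m/s
Total dV = 3806.5 + 2905.8 = 6712.3 m/s ~ 6712 m/s

6712 m/s


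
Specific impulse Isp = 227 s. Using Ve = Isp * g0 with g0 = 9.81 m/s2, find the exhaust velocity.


Ve = Isp * g0 = 227 * 9.81 = 2226.9 m/s

2226.9 m/s


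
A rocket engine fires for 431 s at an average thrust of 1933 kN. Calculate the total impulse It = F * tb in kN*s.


It = 1933 * 431 = 833123 kN*s

833123 kN*s


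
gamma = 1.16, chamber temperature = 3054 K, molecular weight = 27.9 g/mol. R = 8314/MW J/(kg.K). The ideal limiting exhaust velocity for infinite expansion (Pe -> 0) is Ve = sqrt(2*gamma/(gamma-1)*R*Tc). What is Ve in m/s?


R = 8314 / 27.9 = 297.99 J/(kg.K)
Ve = sqrt(2 * 1.16 / (1.16 - 1) * 297.99 * 3054) = 3633 m/s

3633 m/s


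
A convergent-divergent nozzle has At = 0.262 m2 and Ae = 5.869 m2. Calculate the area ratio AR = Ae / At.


AR = 5.869 / 0.262 = 22.4

22.4


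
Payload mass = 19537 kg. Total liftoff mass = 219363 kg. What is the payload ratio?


PR = 19537 / 219363 = 0.0891

0.0891


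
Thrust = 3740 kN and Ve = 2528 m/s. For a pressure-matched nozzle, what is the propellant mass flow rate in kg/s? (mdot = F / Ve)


mdot = F / Ve = 3740000 / 2528 = 1479.4 kg/s

1479.4 kg/s


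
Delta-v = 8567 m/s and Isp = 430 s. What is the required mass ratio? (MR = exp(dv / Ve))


Ve = 430 * 9.81 = 4218.3 m/s
MR = exp(8567 / 4218.3) = 7.621

7.621


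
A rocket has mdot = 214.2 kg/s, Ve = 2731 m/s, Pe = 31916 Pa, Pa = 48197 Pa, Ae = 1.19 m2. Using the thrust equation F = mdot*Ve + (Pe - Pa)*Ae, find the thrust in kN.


F = 214.2 * 2731 + (31916 - 48197) * 1.19 = 565606.0 N = 565.6 kN

565.6 kN


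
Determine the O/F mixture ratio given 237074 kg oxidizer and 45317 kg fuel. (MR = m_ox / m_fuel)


MR = 237074 / 45317 = 5.23

5.23


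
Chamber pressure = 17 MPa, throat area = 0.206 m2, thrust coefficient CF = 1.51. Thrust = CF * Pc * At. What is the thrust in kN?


F = 1.51 * 17e6 * 0.206 = 5.2880e+06 N = 5288.0 kN

5288.0 kN


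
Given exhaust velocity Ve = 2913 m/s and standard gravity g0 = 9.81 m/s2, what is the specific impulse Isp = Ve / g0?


Isp = Ve / g0 = 2913 / 9.81 = 296.9 s

296.9 s


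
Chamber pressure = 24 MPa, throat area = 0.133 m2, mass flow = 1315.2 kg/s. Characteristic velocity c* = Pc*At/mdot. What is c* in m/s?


c* = 24e6 * 0.133 / 1315.2 = 2427 m/s

2427 m/s


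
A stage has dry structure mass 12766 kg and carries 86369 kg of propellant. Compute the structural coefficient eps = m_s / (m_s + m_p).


eps = 12766 / (12766 + 86369) = 0.1288

0.1288


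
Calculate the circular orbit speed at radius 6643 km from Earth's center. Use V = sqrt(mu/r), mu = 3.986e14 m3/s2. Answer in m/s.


V = sqrt(3.986e14 / 6643000) = 7746 m/s

7746 m/s


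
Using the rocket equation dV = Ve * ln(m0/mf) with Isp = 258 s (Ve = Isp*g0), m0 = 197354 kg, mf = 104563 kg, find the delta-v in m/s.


Ve = 258 * 9.81 = 2530.98 m/s
dV = 2530.98 * ln(197354/104563) = 1608 m/s

1608 m/s


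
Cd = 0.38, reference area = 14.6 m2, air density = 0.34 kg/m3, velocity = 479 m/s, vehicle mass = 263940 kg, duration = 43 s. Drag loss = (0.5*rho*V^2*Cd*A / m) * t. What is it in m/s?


D = 0.5 * 0.34 * 479^2 * 0.38 * 14.6 = 216399.57 N
a = 216399.57 / 263940 = 0.8199 m/s2
dV = 0.8199 * 43 = 35.3 m/s

35.3 m/s


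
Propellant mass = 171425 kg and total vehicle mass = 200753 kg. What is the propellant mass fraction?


PMF = 171425 / 200753 = 0.854

0.854


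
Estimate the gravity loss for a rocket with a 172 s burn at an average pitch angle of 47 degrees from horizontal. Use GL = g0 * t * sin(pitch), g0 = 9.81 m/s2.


GL = 9.81 * 172 * sin(47 deg) = 1234 m/s

1234 m/s


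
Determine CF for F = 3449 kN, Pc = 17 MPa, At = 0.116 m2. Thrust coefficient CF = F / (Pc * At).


CF = 3449000 / (17e6 * 0.116) = 1.75

1.75


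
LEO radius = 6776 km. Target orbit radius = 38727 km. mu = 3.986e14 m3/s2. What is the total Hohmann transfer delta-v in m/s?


V1 = sqrt(mu/r1) = 7669.76 m/s
dV1 = V1*(sqrt(2*r2/(r1+r2)) - 1) = 2336.78 m/s
V2 = sqrt(mu/r2) = 3208.2 m/s
dV2 = V2*(1 - sqrt(2*r1/(r1+r2))) = 1457.37 m/s
Total dV = 3794 m/s

3794 m/s


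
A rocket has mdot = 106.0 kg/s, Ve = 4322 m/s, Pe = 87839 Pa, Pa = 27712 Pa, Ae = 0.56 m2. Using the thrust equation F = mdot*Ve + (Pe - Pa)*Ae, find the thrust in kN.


F = 106.0 * 4322 + (87839 - 27712) * 0.56 = 491803.0 N = 491.8 kN

491.8 kN


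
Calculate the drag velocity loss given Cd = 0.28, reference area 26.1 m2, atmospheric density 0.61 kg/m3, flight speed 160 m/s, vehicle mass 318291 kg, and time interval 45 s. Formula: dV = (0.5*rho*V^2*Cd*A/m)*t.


D = 0.5 * 0.61 * 160^2 * 0.28 * 26.1 = 57060.86 N
a = 57060.86 / 318291 = 0.1793 m/s2
dV = 0.1793 * 45 = 8.1 m/s

8.1 m/s


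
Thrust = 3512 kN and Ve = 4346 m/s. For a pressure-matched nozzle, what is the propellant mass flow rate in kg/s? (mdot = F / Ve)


mdot = F / Ve = 3512000 / 4346 = 808.1 kg/s

808.1 kg/s


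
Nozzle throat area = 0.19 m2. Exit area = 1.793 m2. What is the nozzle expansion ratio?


AR = 1.793 / 0.19 = 9.4

9.4


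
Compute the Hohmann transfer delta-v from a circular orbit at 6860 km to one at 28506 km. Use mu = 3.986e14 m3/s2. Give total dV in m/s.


V1 = sqrt(mu/r1) = 7622.66 m/s
dV1 = V1*(sqrt(2*r2/(r1+r2)) - 1) = 2055.59 m/s
V2 = sqrt(mu/r2) = 3739.39 m/s
dV2 = V2*(1 - sqrt(2*r1/(r1+r2))) = 1410.31 m/s
Total dV = 3466 m/s

3466 m/s


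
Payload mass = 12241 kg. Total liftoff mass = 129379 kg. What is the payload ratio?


PR = 12241 / 129379 = 0.0946

0.0946


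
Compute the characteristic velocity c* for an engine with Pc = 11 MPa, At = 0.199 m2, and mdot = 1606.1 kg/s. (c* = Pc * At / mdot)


c* = 11e6 * 0.199 / 1606.1 = 1363 m/s

1363 m/s


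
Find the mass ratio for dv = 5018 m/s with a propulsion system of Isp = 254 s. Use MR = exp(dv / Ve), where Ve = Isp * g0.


Ve = 254 * 9.81 = 2491.74 m/s
MR = exp(5018 / 2491.74) = 7.492

7.492


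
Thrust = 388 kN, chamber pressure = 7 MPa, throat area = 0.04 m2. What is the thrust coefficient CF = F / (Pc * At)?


CF = 388000 / (7e6 * 0.04) = 1.39

1.39


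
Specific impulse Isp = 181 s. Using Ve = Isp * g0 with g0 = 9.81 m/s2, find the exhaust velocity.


Ve = Isp * g0 = 181 * 9.81 = 1775.6 m/s

1775.6 m/s


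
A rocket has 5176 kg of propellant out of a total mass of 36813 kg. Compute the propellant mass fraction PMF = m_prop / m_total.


PMF = 5176 / 36813 = 0.141

0.141


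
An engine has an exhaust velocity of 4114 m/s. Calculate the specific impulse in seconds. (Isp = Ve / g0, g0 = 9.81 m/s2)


Isp = Ve / g0 = 4114 / 9.81 = 419.4 s

419.4 s


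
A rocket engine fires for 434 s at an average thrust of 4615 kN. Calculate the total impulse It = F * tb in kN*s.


It = 4615 * 434 = 2002910 kN*s

2002910 kN*s


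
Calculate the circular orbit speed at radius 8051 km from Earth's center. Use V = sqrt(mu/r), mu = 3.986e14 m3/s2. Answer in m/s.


V = sqrt(3.986e14 / 8051000) = 7036 m/s

7036 m/s


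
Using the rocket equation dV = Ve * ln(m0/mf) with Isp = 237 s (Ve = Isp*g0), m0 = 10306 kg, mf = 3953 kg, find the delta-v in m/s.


Ve = 237 * 9.81 = 2324.97 m/s
dV = 2324.97 * ln(10306/3953) = 2228 m/s

2228 m/s


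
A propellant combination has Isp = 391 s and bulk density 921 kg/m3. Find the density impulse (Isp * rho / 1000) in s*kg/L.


rho*Isp = 391 * 921 / 1000 = 360 s*kg/L

360 s*kg/L


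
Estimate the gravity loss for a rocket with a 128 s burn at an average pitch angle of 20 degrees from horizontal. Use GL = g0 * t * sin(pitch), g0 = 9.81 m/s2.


GL = 9.81 * 128 * sin(20 deg) = 429 m/s

429 m/s


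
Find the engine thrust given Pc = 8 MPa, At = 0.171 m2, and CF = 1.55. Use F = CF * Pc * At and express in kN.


F = 1.55 * 8e6 * 0.171 = 2.1204e+06 N = 2120.4 kN

2120.4 kN


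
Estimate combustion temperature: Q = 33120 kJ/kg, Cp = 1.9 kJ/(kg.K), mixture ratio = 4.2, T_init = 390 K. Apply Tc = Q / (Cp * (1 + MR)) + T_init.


Tc = 33120 / (1.9 * (1 + 4.2)) + 390 = 3742 K

3742 K


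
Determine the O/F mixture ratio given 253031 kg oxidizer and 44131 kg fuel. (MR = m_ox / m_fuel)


MR = 253031 / 44131 = 5.73

5.73


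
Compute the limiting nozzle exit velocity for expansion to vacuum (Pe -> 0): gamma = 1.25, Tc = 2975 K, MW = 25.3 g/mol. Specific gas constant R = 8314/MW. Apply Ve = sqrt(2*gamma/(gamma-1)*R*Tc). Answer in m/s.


R = 8314 / 25.3 = 328.62 J/(kg.K)
Ve = sqrt(2 * 1.25 / (1.25 - 1) * 328.62 * 2975) = 3127 m/s

3127 m/s


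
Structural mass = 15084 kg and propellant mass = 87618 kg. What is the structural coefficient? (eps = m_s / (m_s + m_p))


eps = 15084 / (15084 + 87618) = 0.1469

0.1469
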